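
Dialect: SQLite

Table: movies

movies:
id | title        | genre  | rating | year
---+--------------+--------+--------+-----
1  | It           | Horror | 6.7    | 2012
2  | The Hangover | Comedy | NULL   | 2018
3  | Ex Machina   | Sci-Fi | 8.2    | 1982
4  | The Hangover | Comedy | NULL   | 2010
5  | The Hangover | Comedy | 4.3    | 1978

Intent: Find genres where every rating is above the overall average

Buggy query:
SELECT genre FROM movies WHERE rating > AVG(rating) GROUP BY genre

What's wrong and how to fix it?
Bug: AVG() is an aggregate; it can't sit directly in WHERE

Fix: Use a subquery for AVG and a HAVING MIN(...) filter so the condition holds for every row in the group

Corrected query:
SELECT genre FROM movies GROUP BY genre HAVING MIN(rating) > (SELECT AVG(rating) FROM movies)

Result:
genre 
------
Horror
Sci-Fi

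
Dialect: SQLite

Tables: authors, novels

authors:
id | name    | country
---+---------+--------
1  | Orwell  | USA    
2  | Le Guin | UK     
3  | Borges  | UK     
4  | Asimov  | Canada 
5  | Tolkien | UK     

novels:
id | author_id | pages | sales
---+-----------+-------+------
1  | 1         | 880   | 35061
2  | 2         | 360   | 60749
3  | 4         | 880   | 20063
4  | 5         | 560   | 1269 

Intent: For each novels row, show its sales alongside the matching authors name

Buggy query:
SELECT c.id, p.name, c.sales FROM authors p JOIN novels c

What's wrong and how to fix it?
Bug: Missing join condition: each novels row is matched to all authors rows instead of just its own

Fix: Add ON c.author_id = p.id to the JOIN

Corrected query:
SELECT c.id, p.name, c.sales FROM authors p JOIN novels c ON c.author_id = p.id

Result:
id | name    | sales
---+---------+------
1  | Orwell  | 35061
2  | Le Guin | 60749
3  | Asimov  | 20063
4  | Tolkien | 1269 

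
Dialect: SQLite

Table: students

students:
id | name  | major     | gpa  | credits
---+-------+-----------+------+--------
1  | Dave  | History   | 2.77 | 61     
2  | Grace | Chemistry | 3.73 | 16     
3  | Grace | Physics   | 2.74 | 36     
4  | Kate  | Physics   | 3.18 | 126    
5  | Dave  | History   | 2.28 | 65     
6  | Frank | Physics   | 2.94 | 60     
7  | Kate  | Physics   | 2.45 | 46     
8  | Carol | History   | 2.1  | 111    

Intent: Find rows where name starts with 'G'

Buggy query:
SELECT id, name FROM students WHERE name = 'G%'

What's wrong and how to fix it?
Bug: Wildcards only work with LIKE; '=' treats '%' as a literal character

Fix: Use LIKE for wildcard pattern matching

Corrected query:
SELECT id, name FROM students WHERE name LIKE 'G%'

Result:
id | name 
---+------
2  | Grace
3  | Grace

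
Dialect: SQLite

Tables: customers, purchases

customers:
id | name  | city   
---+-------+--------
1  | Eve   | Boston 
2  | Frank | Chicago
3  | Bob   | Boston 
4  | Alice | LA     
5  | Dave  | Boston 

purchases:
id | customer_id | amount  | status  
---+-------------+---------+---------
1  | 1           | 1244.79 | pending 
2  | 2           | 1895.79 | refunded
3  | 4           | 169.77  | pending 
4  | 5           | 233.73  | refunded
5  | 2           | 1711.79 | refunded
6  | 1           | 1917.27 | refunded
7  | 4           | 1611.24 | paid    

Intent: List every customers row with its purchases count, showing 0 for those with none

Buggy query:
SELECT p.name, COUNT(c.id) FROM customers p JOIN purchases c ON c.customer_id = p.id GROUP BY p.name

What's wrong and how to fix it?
Bug: INNER JOIN drops customers rows that have no matching purchases rows

Fix: Use LEFT JOIN so parents without children still appear (COUNT(c.id) gives 0)

Corrected query:
SELECT p.name, COUNT(c.id) FROM customers p LEFT JOIN purchases c ON c.customer_id = p.id GROUP BY p.name

Result:
name  | COUNT(c.id)
------+------------
Alice | 2          
Bob   | 0          
Dave  | 1          
Eve   | 2          
Frank | 2          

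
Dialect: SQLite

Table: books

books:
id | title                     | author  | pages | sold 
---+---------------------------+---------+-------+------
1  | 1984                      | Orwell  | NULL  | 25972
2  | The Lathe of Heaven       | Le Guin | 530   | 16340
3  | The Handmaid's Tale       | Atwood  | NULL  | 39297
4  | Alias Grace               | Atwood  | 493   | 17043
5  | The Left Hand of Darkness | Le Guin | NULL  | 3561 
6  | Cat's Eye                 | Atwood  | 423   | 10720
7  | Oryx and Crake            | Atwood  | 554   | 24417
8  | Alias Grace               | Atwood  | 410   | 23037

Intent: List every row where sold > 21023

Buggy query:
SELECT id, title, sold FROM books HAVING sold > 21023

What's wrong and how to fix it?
Bug: This is a non-aggregate query (no GROUP BY, no aggregates), so in SQLite the HAVING clause is invalid here; a row-level condition belongs in WHERE

Fix: Replace HAVING with WHERE since the condition applies to individual rows

Corrected query:
SELECT id, title, sold FROM books WHERE sold > 21023

Result:
id | title               | sold 
---+---------------------+------
1  | 1984                | 25972
3  | The Handmaid's Tale | 39297
7  | Oryx and Crake      | 24417
8  | Alias Grace         | 23037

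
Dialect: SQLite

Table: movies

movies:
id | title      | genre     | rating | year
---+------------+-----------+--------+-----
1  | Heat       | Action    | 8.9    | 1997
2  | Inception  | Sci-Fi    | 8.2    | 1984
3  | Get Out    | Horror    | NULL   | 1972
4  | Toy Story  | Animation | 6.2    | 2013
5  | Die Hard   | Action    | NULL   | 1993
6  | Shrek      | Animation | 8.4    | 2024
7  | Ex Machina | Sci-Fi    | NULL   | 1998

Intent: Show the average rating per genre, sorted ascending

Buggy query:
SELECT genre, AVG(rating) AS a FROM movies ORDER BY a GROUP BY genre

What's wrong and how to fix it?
Bug: GROUP BY must precede ORDER BY

Fix: Move ORDER BY to the end, after GROUP BY

Corrected query:
SELECT genre, AVG(rating) AS a FROM movies GROUP BY genre ORDER BY a

Result:
genre     | a   
----------+-----
Horror    | NULL
Animation | 7.3 
Sci-Fi    | 8.2 
Action    | 8.9 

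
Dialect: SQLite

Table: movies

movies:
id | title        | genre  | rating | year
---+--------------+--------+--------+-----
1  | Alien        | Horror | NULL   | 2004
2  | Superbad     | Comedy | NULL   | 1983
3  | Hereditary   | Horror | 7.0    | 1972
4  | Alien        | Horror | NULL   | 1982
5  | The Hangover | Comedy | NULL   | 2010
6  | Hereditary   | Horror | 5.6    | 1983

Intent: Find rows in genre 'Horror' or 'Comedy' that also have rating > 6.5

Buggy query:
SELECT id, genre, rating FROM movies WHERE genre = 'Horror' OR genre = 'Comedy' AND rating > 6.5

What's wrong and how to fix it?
Bug: Without parentheses, AND is evaluated before OR, so the rating filter only applies to the 'Comedy' branch

Fix: Group the OR with parentheses (or use IN), then AND the threshold

Corrected query:
SELECT id, genre, rating FROM movies WHERE (genre = 'Horror' OR genre = 'Comedy') AND rating > 6.5

Result:
id | genre  | rating
---+--------+-------
3  | Horror | 7     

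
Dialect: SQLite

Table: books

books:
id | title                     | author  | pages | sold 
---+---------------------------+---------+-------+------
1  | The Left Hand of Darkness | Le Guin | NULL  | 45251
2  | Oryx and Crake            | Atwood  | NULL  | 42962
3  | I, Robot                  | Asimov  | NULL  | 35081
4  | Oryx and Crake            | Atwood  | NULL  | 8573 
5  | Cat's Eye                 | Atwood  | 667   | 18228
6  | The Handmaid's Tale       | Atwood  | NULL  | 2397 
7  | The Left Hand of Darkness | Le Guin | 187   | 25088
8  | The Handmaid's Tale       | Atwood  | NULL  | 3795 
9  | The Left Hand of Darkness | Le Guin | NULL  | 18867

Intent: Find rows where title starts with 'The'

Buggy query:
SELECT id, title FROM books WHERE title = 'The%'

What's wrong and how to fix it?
Bug: '=' compares the literal string including the % character; pattern matching needs LIKE

Fix: Use LIKE for wildcard pattern matching

Corrected query:
SELECT id, title FROM books WHERE title LIKE 'The%'

Result:
id | title                    
---+--------------------------
1  | The Left Hand of Darkness
6  | The Handmaid's Tale      
7  | The Left Hand of Darkness
8  | The Handmaid's Tale      
9  | The Left Hand of Darkness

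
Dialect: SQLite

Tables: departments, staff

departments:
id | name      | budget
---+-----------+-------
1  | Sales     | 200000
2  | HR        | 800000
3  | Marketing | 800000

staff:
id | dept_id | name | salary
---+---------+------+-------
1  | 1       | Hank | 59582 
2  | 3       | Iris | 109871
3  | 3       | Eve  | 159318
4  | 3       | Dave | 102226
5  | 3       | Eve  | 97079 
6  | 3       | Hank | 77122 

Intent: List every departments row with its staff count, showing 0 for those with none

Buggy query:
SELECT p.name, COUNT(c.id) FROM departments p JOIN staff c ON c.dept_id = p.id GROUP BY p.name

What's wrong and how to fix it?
Bug: An inner join excludes parents with zero children

Fix: Use LEFT JOIN so parents without children still appear (COUNT(c.id) gives 0)

Corrected query:
SELECT p.name, COUNT(c.id) FROM departments p LEFT JOIN staff c ON c.dept_id = p.id GROUP BY p.name

Result:
name      | COUNT(c.id)
----------+------------
HR        | 0          
Marketing | 5          
Sales     | 1          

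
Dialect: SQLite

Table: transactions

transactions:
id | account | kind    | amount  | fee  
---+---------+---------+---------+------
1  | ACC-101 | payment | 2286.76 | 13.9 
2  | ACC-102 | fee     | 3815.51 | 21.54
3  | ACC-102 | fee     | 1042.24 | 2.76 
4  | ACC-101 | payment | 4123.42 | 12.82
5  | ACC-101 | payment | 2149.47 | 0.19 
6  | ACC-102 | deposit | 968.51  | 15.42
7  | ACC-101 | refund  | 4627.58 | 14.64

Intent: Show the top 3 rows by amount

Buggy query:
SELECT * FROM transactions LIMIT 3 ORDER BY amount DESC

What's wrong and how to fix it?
Bug: ORDER BY cannot follow LIMIT; LIMIT is the final clause

Fix: Swap the clauses: ORDER BY first, then LIMIT

Corrected query:
SELECT * FROM transactions ORDER BY amount DESC LIMIT 3

Result:
id | account | kind    | amount  | fee  
---+---------+---------+---------+------
7  | ACC-101 | refund  | 4627.58 | 14.64
4  | ACC-101 | payment | 4123.42 | 12.82
2  | ACC-102 | fee     | 3815.51 | 21.54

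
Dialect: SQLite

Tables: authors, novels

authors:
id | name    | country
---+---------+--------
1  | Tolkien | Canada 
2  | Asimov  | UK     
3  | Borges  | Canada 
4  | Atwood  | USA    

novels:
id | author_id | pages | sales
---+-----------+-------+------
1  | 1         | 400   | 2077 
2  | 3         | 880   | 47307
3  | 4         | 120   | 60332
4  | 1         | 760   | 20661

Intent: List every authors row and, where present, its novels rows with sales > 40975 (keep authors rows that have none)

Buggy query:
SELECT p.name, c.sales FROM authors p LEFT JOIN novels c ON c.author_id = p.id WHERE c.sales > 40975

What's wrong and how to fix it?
Bug: Filtering c.sales in WHERE discards the NULL rows produced by LEFT JOIN, turning it into an inner join

Fix: Put 'c.sales > 40975' in the JOIN's ON clause instead of WHERE

Corrected query:
SELECT p.name, c.sales FROM authors p LEFT JOIN novels c ON c.author_id = p.id AND c.sales > 40975

Result:
name    | sales
--------+------
Tolkien | NULL 
Asimov  | NULL 
Borges  | 47307
Atwood  | 60332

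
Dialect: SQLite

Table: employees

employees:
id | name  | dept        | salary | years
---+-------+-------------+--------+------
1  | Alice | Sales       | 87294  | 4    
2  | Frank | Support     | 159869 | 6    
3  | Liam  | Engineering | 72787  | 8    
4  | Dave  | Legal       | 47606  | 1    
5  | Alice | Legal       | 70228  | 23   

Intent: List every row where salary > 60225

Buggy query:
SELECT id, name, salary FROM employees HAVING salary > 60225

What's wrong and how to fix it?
Bug: HAVING filters the output of aggregation, but this query has no GROUP BY and no aggregate functions, so SQLite rejects it (HAVING clause on a non-aggregate query); the condition here is per row

Fix: Use WHERE for row-level filtering

Corrected query:
SELECT id, name, salary FROM employees WHERE salary > 60225

Result:
id | name  | salary
---+-------+-------
1  | Alice | 87294 
2  | Frank | 159869
3  | Liam  | 72787 
5  | Alice | 70228 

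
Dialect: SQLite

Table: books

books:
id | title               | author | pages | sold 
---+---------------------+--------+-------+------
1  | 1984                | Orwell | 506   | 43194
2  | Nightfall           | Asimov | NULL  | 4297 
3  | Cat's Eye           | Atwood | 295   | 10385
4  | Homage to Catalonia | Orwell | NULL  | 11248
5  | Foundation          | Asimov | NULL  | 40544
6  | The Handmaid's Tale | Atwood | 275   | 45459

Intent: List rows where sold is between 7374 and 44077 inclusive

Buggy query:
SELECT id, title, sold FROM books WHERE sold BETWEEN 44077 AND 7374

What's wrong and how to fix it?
Bug: BETWEEN expects the lower bound first; with 44077 AND 7374 the range is empty

Fix: Swap the bounds so the smaller value comes first

Corrected query:
SELECT id, title, sold FROM books WHERE sold BETWEEN 7374 AND 44077

Result:
id | title               | sold 
---+---------------------+------
1  | 1984                | 43194
3  | Cat's Eye           | 10385
4  | Homage to Catalonia | 11248
5  | Foundation          | 40544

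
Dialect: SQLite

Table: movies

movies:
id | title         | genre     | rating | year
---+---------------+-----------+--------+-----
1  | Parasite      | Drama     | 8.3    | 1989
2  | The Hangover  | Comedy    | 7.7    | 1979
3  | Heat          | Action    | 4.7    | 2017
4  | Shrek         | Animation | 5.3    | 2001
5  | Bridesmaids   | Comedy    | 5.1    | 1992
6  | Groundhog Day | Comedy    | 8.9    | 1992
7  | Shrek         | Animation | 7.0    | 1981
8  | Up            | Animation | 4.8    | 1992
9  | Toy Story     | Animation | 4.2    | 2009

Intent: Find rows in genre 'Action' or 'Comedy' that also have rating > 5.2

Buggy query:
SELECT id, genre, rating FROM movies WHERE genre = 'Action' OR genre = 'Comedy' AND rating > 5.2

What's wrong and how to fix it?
Bug: AND binds tighter than OR, so this parses as genre = 'Action' OR (genre = 'Comedy' AND rating > 5.2)

Fix: Add parentheses around the OR so the AND applies to both alternatives

Corrected query:
SELECT id, genre, rating FROM movies WHERE (genre = 'Action' OR genre = 'Comedy') AND rating > 5.2

Result:
id | genre  | rating
---+--------+-------
2  | Comedy | 7.7   
6  | Comedy | 8.9   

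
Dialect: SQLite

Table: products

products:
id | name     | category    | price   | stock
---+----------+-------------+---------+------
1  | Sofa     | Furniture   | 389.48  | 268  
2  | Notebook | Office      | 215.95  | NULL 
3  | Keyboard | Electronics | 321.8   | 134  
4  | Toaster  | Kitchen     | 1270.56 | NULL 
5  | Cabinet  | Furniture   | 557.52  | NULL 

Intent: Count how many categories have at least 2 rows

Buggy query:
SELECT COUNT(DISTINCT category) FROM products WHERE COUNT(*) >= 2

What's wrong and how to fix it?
Bug: COUNT(*) cannot appear in WHERE; the per-group count doesn't exist yet

Fix: Use a subquery that GROUPs and filters with HAVING, then count its rows

Corrected query:
SELECT COUNT(*) FROM (SELECT category FROM products GROUP BY category HAVING COUNT(*) >= 2)

Result:
COUNT(*)
--------
1       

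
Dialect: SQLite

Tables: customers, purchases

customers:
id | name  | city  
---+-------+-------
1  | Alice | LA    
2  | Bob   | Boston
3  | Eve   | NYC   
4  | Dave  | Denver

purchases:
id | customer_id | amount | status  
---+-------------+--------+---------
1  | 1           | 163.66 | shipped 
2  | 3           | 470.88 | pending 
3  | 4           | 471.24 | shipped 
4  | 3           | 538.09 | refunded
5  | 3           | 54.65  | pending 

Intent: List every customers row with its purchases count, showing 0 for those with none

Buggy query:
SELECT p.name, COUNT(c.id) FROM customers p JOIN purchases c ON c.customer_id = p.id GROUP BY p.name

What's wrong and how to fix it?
Bug: INNER JOIN drops customers rows that have no matching purchases rows

Fix: Use LEFT JOIN so parents without children still appear (COUNT(c.id) gives 0)

Corrected query:
SELECT p.name, COUNT(c.id) FROM customers p LEFT JOIN purchases c ON c.customer_id = p.id GROUP BY p.name

Result:
name  | COUNT(c.id)
------+------------
Alice | 1          
Bob   | 0          
Dave  | 1          
Eve   | 3          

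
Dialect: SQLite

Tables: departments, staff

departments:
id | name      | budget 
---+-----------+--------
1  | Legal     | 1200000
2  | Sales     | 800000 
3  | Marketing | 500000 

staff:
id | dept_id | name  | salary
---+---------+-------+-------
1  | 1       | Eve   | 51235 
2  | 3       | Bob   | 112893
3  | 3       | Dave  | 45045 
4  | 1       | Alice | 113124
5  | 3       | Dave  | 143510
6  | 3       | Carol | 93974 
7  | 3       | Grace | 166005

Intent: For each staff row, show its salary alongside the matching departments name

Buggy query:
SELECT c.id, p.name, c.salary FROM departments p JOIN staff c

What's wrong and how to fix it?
Bug: JOIN with no ON clause produces a cartesian product; every staff row pairs with every departments row

Fix: Add ON c.dept_id = p.id to the JOIN

Corrected query:
SELECT c.id, p.name, c.salary FROM departments p JOIN staff c ON c.dept_id = p.id

Result:
id | name      | salary
---+-----------+-------
1  | Legal     | 51235 
2  | Marketing | 112893
3  | Marketing | 45045 
4  | Legal     | 113124
5  | Marketing | 143510
6  | Marketing | 93974 
7  | Marketing | 166005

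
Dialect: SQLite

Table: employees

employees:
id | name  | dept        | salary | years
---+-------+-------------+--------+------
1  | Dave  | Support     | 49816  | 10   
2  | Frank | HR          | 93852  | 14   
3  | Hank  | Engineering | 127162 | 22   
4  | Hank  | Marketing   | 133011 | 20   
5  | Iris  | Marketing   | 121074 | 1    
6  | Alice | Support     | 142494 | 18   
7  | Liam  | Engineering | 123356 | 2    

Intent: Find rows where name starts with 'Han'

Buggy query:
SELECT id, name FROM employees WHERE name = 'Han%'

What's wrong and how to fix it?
Bug: Wildcards only work with LIKE; '=' treats '%' as a literal character

Fix: Use LIKE for wildcard pattern matching

Corrected query:
SELECT id, name FROM employees WHERE name LIKE 'Han%'

Result:
id | name
---+-----
3  | Hank
4  | Hank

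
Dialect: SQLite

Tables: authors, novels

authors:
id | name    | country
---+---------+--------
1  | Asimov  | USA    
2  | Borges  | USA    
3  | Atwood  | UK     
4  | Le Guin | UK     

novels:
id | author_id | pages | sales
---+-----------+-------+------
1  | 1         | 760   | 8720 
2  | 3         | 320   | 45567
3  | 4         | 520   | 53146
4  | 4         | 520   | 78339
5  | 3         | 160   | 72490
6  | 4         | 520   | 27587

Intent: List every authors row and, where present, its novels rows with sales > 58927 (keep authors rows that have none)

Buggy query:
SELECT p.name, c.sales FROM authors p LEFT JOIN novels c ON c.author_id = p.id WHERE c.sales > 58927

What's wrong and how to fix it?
Bug: A WHERE condition on the right-hand table after LEFT JOIN drops unmatched parents

Fix: Put 'c.sales > 58927' in the JOIN's ON clause instead of WHERE

Corrected query:
SELECT p.name, c.sales FROM authors p LEFT JOIN novels c ON c.author_id = p.id AND c.sales > 58927

Result:
name    | sales
--------+------
Asimov  | NULL 
Borges  | NULL 
Atwood  | 72490
Le Guin | 78339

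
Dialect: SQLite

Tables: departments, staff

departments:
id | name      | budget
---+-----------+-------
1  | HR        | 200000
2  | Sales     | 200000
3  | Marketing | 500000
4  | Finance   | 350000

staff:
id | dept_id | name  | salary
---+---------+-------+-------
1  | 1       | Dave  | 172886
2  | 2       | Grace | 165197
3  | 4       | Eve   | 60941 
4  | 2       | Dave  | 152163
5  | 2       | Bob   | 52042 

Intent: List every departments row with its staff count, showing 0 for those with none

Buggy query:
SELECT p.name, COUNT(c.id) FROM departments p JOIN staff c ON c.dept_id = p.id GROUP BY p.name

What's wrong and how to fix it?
Bug: An inner join excludes parents with zero children

Fix: Use LEFT JOIN so parents without children still appear (COUNT(c.id) gives 0)

Corrected query:
SELECT p.name, COUNT(c.id) FROM departments p LEFT JOIN staff c ON c.dept_id = p.id GROUP BY p.name

Result:
name      | COUNT(c.id)
----------+------------
Finance   | 1          
HR        | 1          
Marketing | 0          
Sales     | 3          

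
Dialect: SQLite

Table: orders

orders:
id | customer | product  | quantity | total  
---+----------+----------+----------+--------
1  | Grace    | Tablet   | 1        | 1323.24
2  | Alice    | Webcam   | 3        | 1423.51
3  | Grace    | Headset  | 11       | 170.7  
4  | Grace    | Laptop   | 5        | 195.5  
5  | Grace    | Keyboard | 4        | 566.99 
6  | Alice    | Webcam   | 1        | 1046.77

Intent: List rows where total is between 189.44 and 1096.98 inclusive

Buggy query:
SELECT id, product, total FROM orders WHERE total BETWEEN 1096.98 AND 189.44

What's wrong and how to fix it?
Bug: BETWEEN expects the lower bound first; with 1096.98 AND 189.44 the range is empty

Fix: Write BETWEEN 189.44 AND 1096.98

Corrected query:
SELECT id, product, total FROM orders WHERE total BETWEEN 189.44 AND 1096.98

Result:
id | product  | total  
---+----------+--------
4  | Laptop   | 195.5  
5  | Keyboard | 566.99 
6  | Webcam   | 1046.77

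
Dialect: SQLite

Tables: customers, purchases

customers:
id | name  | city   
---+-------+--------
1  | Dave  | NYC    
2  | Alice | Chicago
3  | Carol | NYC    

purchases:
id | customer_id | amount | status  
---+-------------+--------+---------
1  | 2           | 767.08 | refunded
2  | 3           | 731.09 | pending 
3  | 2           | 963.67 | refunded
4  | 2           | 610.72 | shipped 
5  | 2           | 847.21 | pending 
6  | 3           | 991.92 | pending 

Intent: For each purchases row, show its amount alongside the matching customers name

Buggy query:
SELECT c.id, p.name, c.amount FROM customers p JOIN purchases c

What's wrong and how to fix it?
Bug: JOIN with no ON clause produces a cartesian product; every purchases row pairs with every customers row

Fix: Specify the join condition linking the foreign key to the parent id

Corrected query:
SELECT c.id, p.name, c.amount FROM customers p JOIN purchases c ON c.customer_id = p.id

Result:
id | name  | amount
---+-------+-------
1  | Alice | 767.08
2  | Carol | 731.09
3  | Alice | 963.67
4  | Alice | 610.72
5  | Alice | 847.21
6  | Carol | 991.92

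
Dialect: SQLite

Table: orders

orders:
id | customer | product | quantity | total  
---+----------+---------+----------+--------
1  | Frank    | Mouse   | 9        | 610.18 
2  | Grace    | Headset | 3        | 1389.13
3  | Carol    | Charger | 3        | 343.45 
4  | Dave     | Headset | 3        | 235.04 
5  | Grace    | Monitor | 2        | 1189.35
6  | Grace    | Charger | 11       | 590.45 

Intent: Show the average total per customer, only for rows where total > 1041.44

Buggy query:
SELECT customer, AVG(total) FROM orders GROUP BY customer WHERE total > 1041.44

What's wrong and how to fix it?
Bug: WHERE cannot follow GROUP BY

Fix: Move the WHERE clause before GROUP BY

Corrected query:
SELECT customer, AVG(total) FROM orders WHERE total > 1041.44 GROUP BY customer

Result:
customer | AVG(total)
---------+-----------
Grace    | 1289.24   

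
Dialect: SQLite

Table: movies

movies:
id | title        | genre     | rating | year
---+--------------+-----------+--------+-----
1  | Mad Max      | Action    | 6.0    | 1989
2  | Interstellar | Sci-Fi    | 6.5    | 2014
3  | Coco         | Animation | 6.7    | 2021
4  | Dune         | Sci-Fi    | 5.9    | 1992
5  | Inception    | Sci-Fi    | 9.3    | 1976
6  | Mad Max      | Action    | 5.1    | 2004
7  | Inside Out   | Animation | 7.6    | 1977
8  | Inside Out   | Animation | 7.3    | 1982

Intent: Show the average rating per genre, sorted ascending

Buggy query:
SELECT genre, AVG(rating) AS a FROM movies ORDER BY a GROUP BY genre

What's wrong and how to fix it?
Bug: ORDER BY appears before GROUP BY; SQL clause order requires GROUP BY first

Fix: Move ORDER BY to the end, after GROUP BY

Corrected query:
SELECT genre, AVG(rating) AS a FROM movies GROUP BY genre ORDER BY a

Result:
genre     | a       
----------+---------
Action    | 5.55    
Animation | 7.2     
Sci-Fi    | 7.233333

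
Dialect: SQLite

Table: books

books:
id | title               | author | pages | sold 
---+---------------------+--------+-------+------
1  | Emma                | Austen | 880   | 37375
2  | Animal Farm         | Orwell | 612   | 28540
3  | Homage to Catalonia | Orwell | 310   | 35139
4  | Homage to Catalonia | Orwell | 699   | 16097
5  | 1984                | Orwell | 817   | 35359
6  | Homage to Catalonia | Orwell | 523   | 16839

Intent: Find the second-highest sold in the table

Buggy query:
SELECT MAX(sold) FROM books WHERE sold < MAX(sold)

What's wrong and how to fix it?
Bug: MAX(sold) on the right of the comparison is an aggregate-in-WHERE error

Fix: Put the inner MAX in a scalar subquery

Corrected query:
SELECT MAX(sold) FROM books WHERE sold < (SELECT MAX(sold) FROM books)

Result:
MAX(sold)
---------
35359    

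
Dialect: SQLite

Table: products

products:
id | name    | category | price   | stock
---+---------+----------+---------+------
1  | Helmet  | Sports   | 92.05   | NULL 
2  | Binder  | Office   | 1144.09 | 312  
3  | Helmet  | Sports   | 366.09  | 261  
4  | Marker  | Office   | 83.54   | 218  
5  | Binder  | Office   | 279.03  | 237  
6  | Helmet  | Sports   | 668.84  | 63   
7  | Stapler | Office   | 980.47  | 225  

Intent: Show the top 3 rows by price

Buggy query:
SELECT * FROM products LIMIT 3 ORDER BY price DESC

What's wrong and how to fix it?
Bug: ORDER BY cannot follow LIMIT; LIMIT is the final clause

Fix: Sort with ORDER BY, then apply LIMIT

Corrected query:
SELECT * FROM products ORDER BY price DESC LIMIT 3

Result:
id | name    | category | price   | stock
---+---------+----------+---------+------
2  | Binder  | Office   | 1144.09 | 312  
7  | Stapler | Office   | 980.47  | 225  
6  | Helmet  | Sports   | 668.84  | 63   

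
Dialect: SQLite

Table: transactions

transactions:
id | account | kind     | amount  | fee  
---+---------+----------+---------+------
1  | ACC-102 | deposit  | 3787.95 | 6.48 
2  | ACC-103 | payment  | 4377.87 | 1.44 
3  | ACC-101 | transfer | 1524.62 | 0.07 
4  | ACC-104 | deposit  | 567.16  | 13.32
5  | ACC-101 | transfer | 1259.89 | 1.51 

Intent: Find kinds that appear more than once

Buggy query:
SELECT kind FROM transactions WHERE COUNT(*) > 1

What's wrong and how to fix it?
Bug: WHERE can't reference COUNT(*); aggregates are computed after WHERE

Fix: GROUP BY kind, then filter groups with HAVING COUNT(*) > 1

Corrected query:
SELECT kind FROM transactions GROUP BY kind HAVING COUNT(*) > 1

Result:
kind    
--------
deposit 
transfer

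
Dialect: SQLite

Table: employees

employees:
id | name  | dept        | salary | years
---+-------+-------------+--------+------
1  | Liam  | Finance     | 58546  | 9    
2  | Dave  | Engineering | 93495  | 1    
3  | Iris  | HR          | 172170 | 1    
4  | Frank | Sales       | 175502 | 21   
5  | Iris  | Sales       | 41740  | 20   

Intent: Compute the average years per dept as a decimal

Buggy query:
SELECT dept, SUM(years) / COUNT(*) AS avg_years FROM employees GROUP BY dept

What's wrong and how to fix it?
Bug: Both operands are integers, so '/' performs integer division and truncates

Fix: Multiply by 1.0 (or CAST to REAL) to force floating-point division

Corrected query:
SELECT dept, SUM(years) * 1.0 / COUNT(*) AS avg_years FROM employees GROUP BY dept

Result:
dept        | avg_years
------------+----------
Engineering | 1        
Finance     | 9        
HR          | 1        
Sales       | 20.5     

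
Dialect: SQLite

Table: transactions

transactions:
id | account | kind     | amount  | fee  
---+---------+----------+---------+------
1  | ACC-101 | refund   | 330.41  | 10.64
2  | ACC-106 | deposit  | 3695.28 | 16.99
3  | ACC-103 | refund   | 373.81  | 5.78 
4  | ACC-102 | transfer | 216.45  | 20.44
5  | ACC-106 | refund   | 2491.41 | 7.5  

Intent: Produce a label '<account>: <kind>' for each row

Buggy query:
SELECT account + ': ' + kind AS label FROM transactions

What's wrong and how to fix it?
Bug: '+' is numeric addition; on text columns SQLite converts them to 0 instead of concatenating

Fix: Use the || operator for string concatenation

Corrected query:
SELECT account || ': ' || kind AS label FROM transactions

Result:
label            
-----------------
ACC-101: refund  
ACC-106: deposit 
ACC-103: refund  
ACC-102: transfer
ACC-106: refund  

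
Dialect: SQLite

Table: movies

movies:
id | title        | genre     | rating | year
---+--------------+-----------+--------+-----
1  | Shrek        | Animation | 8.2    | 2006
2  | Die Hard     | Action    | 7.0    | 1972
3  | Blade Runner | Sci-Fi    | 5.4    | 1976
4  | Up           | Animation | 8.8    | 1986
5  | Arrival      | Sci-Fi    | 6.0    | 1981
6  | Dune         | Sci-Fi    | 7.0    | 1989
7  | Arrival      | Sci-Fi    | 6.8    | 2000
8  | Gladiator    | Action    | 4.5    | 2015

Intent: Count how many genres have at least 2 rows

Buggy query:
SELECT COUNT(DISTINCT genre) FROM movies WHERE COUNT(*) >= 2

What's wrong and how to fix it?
Bug: COUNT(*) cannot appear in WHERE; the per-group count doesn't exist yet

Fix: Use a subquery that GROUPs and filters with HAVING, then count its rows

Corrected query:
SELECT COUNT(*) FROM (SELECT genre FROM movies GROUP BY genre HAVING COUNT(*) >= 2)

Result:
COUNT(*)
--------
3       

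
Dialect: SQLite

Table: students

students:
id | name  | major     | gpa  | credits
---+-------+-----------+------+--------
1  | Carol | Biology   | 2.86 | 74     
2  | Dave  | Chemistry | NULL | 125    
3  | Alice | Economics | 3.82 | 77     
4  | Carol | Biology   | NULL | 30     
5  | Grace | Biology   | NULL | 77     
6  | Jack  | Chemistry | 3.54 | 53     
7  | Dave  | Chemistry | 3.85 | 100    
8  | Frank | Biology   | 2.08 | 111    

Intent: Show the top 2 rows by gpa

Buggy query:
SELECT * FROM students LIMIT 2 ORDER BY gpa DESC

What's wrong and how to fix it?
Bug: ORDER BY cannot follow LIMIT; LIMIT is the final clause

Fix: Swap the clauses: ORDER BY first, then LIMIT

Corrected query:
SELECT * FROM students ORDER BY gpa DESC LIMIT 2

Result:
id | name  | major     | gpa  | credits
---+-------+-----------+------+--------
7  | Dave  | Chemistry | 3.85 | 100    
3  | Alice | Economics | 3.82 | 77     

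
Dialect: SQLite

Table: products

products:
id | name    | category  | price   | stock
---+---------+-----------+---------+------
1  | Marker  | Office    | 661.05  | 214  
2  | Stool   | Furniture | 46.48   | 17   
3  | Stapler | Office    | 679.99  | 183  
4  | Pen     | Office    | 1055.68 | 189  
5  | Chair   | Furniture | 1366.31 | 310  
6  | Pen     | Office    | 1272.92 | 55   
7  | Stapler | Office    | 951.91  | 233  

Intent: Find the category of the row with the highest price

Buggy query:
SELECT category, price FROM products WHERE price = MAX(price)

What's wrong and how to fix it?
Bug: MAX(price) is an aggregate and cannot be used directly in WHERE

Fix: Use a subquery: WHERE price = (SELECT MAX(price) FROM products)

Corrected query:
SELECT category, price FROM products WHERE price = (SELECT MAX(price) FROM products)

Result:
category  | price  
----------+--------
Furniture | 1366.31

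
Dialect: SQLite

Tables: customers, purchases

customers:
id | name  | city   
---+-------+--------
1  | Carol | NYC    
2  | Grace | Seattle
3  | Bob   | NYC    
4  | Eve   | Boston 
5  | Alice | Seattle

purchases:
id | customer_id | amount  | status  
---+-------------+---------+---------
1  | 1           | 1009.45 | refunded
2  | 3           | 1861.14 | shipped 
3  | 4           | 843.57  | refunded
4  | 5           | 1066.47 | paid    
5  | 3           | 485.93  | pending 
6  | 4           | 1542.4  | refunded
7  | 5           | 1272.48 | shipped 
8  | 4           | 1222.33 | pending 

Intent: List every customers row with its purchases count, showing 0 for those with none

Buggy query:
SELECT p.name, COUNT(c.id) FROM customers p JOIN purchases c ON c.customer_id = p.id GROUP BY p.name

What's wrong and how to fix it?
Bug: INNER JOIN drops customers rows that have no matching purchases rows

Fix: Use LEFT JOIN so parents without children still appear (COUNT(c.id) gives 0)

Corrected query:
SELECT p.name, COUNT(c.id) FROM customers p LEFT JOIN purchases c ON c.customer_id = p.id GROUP BY p.name

Result:
name  | COUNT(c.id)
------+------------
Alice | 2          
Bob   | 2          
Carol | 1          
Eve   | 3          
Grace | 0          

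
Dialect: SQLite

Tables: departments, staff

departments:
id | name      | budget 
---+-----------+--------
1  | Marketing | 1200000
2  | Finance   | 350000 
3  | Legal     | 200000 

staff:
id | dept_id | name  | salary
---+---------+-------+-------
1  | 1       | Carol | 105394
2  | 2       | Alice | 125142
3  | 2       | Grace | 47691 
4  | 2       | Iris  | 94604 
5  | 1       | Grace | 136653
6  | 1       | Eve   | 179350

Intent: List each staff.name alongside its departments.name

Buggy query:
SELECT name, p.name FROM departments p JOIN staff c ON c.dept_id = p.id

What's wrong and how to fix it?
Bug: 'name' exists in both joined tables, so the database can't tell which one is meant

Fix: Qualify the column with its table alias (c.name)

Corrected query:
SELECT c.name, p.name FROM departments p JOIN staff c ON c.dept_id = p.id

Result:
name  | name     
------+----------
Carol | Marketing
Alice | Finance  
Grace | Finance  
Iris  | Finance  
Grace | Marketing
Eve   | Marketing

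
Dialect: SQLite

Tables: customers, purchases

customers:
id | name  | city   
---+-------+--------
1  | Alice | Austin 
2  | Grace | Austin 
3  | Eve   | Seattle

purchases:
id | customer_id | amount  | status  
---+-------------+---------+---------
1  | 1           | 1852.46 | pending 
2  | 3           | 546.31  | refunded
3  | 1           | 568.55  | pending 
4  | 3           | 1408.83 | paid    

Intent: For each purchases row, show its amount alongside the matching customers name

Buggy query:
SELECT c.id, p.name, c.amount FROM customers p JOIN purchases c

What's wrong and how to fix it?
Bug: Missing join condition: each purchases row is matched to all customers rows instead of just its own

Fix: Specify the join condition linking the foreign key to the parent id

Corrected query:
SELECT c.id, p.name, c.amount FROM customers p JOIN purchases c ON c.customer_id = p.id

Result:
id | name  | amount 
---+-------+--------
1  | Alice | 1852.46
2  | Eve   | 546.31 
3  | Alice | 568.55 
4  | Eve   | 1408.83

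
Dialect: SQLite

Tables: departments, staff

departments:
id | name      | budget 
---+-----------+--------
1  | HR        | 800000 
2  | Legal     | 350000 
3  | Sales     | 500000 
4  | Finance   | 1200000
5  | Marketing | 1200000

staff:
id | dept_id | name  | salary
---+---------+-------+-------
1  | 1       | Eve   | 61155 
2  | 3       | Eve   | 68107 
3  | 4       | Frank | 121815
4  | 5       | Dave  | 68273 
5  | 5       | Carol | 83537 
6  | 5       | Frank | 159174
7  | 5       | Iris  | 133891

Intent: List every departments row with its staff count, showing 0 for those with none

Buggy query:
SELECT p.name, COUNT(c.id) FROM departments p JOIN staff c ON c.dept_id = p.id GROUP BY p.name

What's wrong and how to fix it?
Bug: INNER JOIN drops departments rows that have no matching staff rows

Fix: Switch to LEFT JOIN to retain unmatched parent rows

Corrected query:
SELECT p.name, COUNT(c.id) FROM departments p LEFT JOIN staff c ON c.dept_id = p.id GROUP BY p.name

Result:
name      | COUNT(c.id)
----------+------------
Finance   | 1          
HR        | 1          
Legal     | 0          
Marketing | 4          
Sales     | 1          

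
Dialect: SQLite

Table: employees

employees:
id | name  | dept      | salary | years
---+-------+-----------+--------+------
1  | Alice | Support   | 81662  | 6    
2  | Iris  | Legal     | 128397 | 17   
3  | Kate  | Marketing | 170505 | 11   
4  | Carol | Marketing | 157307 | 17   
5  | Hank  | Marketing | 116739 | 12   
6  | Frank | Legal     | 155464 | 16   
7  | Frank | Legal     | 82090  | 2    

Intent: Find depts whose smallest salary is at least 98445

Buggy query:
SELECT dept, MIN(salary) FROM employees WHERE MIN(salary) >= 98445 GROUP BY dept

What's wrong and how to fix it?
Bug: MIN() in WHERE is a misuse of aggregate

Fix: Replace WHERE with HAVING after the GROUP BY

Corrected query:
SELECT dept, MIN(salary) FROM employees GROUP BY dept HAVING MIN(salary) >= 98445

Result:
dept      | MIN(salary)
----------+------------
Marketing | 116739     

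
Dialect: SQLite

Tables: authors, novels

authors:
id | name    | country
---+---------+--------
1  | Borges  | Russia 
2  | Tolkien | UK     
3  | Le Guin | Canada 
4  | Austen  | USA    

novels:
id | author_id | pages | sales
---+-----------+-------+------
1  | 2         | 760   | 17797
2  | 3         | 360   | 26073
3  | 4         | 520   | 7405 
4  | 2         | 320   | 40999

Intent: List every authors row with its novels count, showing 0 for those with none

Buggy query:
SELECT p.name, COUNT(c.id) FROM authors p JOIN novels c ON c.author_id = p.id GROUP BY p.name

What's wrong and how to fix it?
Bug: An inner join excludes parents with zero children

Fix: Switch to LEFT JOIN to retain unmatched parent rows

Corrected query:
SELECT p.name, COUNT(c.id) FROM authors p LEFT JOIN novels c ON c.author_id = p.id GROUP BY p.name

Result:
name    | COUNT(c.id)
--------+------------
Austen  | 1          
Borges  | 0          
Le Guin | 1          
Tolkien | 2          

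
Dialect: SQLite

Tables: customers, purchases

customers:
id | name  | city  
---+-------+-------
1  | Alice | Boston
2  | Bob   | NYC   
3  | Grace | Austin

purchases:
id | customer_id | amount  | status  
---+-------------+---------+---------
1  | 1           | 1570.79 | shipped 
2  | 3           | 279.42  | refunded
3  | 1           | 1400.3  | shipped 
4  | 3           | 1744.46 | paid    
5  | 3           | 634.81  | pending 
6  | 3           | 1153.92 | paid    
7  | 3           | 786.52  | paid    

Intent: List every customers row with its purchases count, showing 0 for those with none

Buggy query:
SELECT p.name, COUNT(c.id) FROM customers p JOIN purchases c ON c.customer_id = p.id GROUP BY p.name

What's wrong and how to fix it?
Bug: INNER JOIN drops customers rows that have no matching purchases rows

Fix: Use LEFT JOIN so parents without children still appear (COUNT(c.id) gives 0)

Corrected query:
SELECT p.name, COUNT(c.id) FROM customers p LEFT JOIN purchases c ON c.customer_id = p.id GROUP BY p.name

Result:
name  | COUNT(c.id)
------+------------
Alice | 2          
Bob   | 0          
Grace | 5          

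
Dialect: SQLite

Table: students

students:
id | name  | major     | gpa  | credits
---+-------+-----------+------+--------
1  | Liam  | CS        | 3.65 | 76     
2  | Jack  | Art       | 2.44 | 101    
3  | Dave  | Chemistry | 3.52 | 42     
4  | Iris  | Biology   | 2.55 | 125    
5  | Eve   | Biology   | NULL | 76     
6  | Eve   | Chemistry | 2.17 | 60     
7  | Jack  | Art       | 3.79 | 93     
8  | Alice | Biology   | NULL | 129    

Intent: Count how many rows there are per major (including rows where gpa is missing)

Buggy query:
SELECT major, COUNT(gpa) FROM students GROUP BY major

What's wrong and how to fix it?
Bug: COUNT(gpa) skips NULLs, so groups with missing gpa are undercounted

Fix: Use COUNT(*) to count all rows regardless of NULL

Corrected query:
SELECT major, COUNT(*) FROM students GROUP BY major

Result:
major     | COUNT(*)
----------+---------
Art       | 2       
Biology   | 3       
CS        | 1       
Chemistry | 2       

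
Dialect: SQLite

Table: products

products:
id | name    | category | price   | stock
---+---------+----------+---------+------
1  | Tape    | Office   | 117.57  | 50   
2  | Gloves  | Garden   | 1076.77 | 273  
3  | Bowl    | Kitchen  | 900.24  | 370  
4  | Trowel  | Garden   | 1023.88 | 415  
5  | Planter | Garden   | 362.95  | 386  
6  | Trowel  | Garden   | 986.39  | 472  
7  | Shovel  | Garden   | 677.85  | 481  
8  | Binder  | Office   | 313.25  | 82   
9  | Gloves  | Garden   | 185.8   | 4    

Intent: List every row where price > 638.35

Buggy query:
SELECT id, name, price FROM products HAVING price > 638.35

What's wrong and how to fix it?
Bug: This is a non-aggregate query (no GROUP BY, no aggregates), so in SQLite the HAVING clause is invalid here; a row-level condition belongs in WHERE

Fix: Use WHERE for row-level filtering

Corrected query:
SELECT id, name, price FROM products WHERE price > 638.35

Result:
id | name   | price  
---+--------+--------
2  | Gloves | 1076.77
3  | Bowl   | 900.24 
4  | Trowel | 1023.88
6  | Trowel | 986.39 
7  | Shovel | 677.85 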